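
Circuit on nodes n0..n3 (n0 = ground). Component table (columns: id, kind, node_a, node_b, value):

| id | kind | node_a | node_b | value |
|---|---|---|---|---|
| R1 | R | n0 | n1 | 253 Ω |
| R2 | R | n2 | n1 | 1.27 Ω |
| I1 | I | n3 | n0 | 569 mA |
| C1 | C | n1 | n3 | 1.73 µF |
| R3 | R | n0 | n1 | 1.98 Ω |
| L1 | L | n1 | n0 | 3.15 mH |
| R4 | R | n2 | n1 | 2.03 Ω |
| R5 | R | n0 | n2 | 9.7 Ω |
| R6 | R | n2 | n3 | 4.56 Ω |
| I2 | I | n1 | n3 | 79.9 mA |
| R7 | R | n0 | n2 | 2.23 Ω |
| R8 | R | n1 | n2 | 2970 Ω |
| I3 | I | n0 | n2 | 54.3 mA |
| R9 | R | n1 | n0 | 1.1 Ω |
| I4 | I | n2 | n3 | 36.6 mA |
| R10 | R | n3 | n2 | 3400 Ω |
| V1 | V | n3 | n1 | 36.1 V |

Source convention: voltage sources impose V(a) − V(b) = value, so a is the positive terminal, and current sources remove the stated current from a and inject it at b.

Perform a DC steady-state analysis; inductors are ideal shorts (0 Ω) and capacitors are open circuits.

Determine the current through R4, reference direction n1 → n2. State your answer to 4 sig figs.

Element admittances at DC:
  Y(R1) = 0.003953 S between n0,n1
  Y(R2) = 0.7874 S between n2,n1
  I1: injects 0.569 A into n0 (from n3)
  Y(C1) = 0.000 S between n1,n3
  Y(R3) = 0.5051 S between n0,n1
  L1: short n1↔n0 (DC inductor)
  Y(R4) = 0.4926 S between n2,n1
  Y(R5) = 0.1031 S between n0,n2
  Y(R6) = 0.2193 S between n2,n3
  I2: injects 0.0799 A into n3 (from n1)
  Y(R7) = 0.4484 S between n0,n2
  Y(R8) = 0.0003367 S between n1,n2
  I3: injects 0.0543 A into n2 (from n0)
  Y(R9) = 0.9091 S between n1,n0
  I4: injects 0.0366 A into n3 (from n2)
  Y(R10) = 0.0002941 S between n3,n2
  V1: constraint V(n3)−V(n1) = 36.1
Assemble and solve the 5×5 MNA system:
  V(n1)=0.000  V(n2)=3.873  V(n3)=36.10
  i(L1)=-2.651  i(V1)=-7.529

-1.908 A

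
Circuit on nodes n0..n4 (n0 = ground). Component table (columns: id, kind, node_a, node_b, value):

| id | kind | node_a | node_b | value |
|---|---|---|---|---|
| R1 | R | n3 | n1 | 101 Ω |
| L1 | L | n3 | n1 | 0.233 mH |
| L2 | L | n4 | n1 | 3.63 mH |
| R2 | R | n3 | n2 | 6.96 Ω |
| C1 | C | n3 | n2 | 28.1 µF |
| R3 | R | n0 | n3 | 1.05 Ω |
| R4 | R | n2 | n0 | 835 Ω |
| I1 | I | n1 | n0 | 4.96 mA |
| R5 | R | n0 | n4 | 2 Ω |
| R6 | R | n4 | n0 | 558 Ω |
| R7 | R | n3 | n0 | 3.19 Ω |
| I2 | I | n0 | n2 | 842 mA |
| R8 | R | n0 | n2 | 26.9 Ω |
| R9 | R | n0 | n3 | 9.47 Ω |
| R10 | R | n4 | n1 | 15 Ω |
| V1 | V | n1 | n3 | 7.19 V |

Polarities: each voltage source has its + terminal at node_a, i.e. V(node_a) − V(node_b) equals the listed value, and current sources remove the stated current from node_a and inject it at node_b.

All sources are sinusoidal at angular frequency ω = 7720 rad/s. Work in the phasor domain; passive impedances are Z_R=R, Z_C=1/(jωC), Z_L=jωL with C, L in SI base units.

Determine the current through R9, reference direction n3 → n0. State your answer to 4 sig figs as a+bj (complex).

Apply KCL at each of the 4 non-ground nodes and solve the resulting linear system.
Node n1: branches {R1, L1, L2, I1, R10, V1} → V_1 = 7.410+0.1989j
Node n2: branches {R2, C1, R4, I2, R8} → V_2 = 2.092-2.073j
Node n3: branches {R1, L1, R2, C1, R3, R7, R9, V1} → V_3 = 0.2204+0.1989j
Node n4: branches {L2, R5, R6, R10} → V_4 = 0.9057-0.3850j
Source currents: i(V1)=-0.5306+4.190j

0.02328+0.02100j A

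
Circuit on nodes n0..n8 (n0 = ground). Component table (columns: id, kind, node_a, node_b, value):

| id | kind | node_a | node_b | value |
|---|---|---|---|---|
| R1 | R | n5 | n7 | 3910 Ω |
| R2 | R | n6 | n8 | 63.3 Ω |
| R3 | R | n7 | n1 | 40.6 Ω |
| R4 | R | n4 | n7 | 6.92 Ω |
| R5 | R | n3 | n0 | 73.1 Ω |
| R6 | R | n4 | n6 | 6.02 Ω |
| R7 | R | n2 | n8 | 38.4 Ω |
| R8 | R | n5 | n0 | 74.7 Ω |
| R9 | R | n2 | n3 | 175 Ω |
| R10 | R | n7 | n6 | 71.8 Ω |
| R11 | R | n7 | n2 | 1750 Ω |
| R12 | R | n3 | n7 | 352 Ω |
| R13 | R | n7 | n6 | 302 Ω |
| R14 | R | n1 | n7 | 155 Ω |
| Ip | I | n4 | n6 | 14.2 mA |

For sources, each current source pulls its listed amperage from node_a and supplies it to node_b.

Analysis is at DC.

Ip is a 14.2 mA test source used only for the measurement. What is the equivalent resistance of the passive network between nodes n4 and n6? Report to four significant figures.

R_eq = 5.461 Ω

Apply KCL at each of the 8 non-ground nodes and solve the resulting linear system.
Node n1: branches {R3, R14} → V_1 = -0.03456
Node n2: branches {R7, R9, R11} → V_2 = 0.01965
Node n3: branches {R5, R9, R12} → V_3 = 0.0006341
Node n4: branches {R4, R6, Ip} → V_4 = -0.04369
Node n5: branches {R1, R8} → V_5 = -0.0006479
Node n6: branches {R2, R6, R10, R13, Ip} → V_6 = 0.03385
Node n7: branches {R1, R3, R4, R10, R11, R12, R13, R14} → V_7 = -0.03456
Node n8: branches {R2, R7} → V_8 = 0.02501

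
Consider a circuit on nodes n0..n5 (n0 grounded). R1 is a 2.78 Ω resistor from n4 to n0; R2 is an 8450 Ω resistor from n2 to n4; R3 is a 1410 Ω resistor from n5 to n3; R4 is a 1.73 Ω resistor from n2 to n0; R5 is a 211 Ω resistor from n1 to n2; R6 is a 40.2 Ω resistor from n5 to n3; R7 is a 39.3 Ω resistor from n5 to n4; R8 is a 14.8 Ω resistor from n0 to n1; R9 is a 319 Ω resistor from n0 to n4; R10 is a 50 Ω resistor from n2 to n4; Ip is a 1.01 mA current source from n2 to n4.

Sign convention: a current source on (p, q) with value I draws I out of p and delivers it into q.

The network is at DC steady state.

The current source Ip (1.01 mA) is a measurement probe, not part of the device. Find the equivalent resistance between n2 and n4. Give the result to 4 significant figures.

Apply KCL at each of the 5 non-ground nodes and solve the resulting linear system.
Node n1: branches {R5, R8} → V_1 = -0.0001043
Node n2: branches {R2, R4, R5, R10, Ip} → V_2 = -0.001591
Node n3: branches {R3, R6} → V_3 = 0.002554
Node n4: branches {R1, R2, R7, R9, R10, Ip} → V_4 = 0.002554
Node n5: branches {R3, R6, R7} → V_5 = 0.002554

R_eq = 4.104 Ω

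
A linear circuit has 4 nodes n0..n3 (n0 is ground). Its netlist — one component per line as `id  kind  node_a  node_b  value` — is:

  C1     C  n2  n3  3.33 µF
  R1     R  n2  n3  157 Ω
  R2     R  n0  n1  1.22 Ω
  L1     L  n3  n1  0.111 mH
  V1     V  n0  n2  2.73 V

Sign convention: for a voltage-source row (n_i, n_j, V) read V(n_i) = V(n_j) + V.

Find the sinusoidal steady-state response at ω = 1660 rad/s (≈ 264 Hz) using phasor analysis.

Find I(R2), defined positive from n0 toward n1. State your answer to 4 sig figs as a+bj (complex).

0.01739+0.01485j A

MNA unknowns: 3 node voltages V₁..V_3 plus 1 source current (V1)
C1: Y=0.000+0.005528j on G[2,3]
R1: Y=0.006369+0.000j on G[2,3]
R2: Y=0.8197+0.000j on G[0,1]
L1: Y=0.000-5.427j on G[3,1]
V1: row V0−V2=2.73, i_V1 at 0,2
solve → V1=-0.02121-0.01812j, V2=-2.730+0.000j, V3=-0.01848-0.02132j
aux → i_V1=-0.01739-0.01485j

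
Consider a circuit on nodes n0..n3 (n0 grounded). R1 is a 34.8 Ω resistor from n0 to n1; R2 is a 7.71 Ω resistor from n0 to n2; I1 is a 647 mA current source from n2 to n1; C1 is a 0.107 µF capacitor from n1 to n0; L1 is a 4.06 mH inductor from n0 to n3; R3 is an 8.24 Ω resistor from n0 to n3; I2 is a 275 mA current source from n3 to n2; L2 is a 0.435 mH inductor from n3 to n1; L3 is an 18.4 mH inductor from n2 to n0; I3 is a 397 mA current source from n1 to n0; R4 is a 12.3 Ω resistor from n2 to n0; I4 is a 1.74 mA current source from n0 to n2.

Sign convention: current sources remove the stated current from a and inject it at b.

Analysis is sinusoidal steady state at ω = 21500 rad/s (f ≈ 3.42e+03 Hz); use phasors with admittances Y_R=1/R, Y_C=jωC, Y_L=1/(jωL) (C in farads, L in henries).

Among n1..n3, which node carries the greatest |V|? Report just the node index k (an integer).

MNA unknowns: 3 node voltages V₁..V_3
R1: Y=0.02874+0.000j on G[0,1]
R2: Y=0.1297+0.000j on G[0,2]
I1: z[2]−=0.647, z[1]+=0.647
C1: Y=0.000+0.002301j on G[1,0]
L1: Y=0.000-0.01146j on G[0,3]
R3: Y=0.1214+0.000j on G[0,3]
I2: z[3]−=0.275, z[2]+=0.275
L2: Y=0.000-0.1069j on G[3,1]
L3: Y=0.000-0.002528j on G[2,0]
I3: z[1]−=0.397, z[0]+=0.397
R4: Y=0.08130+0.000j on G[2,0]
I4: z[0]−=0.00174, z[2]+=0.00174
solve → V1=0.3011+1.837j, V2=-1.755-0.02102j, V3=-0.1991-0.4595j

1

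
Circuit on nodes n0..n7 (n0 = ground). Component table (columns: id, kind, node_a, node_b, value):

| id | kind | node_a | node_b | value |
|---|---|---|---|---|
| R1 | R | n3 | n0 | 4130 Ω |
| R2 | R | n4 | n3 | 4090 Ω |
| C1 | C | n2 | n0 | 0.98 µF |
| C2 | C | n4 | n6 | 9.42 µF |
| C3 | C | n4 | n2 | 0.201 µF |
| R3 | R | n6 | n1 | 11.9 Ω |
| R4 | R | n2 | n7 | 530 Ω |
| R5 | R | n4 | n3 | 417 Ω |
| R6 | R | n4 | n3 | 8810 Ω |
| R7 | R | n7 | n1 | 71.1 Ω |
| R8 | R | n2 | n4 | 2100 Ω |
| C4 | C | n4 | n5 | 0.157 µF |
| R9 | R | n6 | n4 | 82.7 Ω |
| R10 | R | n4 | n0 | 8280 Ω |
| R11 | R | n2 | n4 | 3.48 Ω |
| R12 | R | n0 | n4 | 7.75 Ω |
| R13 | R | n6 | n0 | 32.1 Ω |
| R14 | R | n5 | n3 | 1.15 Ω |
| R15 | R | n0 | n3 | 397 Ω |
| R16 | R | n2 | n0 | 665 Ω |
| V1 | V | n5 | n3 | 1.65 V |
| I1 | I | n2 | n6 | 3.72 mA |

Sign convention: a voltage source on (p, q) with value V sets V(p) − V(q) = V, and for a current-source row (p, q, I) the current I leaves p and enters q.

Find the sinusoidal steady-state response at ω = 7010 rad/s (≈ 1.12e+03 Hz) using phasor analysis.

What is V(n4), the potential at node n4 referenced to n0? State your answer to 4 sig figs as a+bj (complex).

MNA unknowns: 7 node voltages V₁..V_7 plus 1 source current (V1)
R1: Y=0.0002421+0.000j on G[3,0]
R2: Y=0.0002445+0.000j on G[4,3]
C1: Y=0.000+0.006870j on G[2,0]
C2: Y=0.000+0.06603j on G[4,6]
C3: Y=0.000+0.001409j on G[4,2]
R3: Y=0.08403+0.000j on G[6,1]
R4: Y=0.001887+0.000j on G[2,7]
R5: Y=0.002398+0.000j on G[4,3]
R6: Y=0.0001135+0.000j on G[4,3]
R7: Y=0.01406+0.000j on G[7,1]
R8: Y=0.0004762+0.000j on G[2,4]
C4: Y=0.000+0.001101j on G[4,5]
R9: Y=0.01209+0.000j on G[6,4]
R10: Y=0.0001208+0.000j on G[4,0]
R11: Y=0.2874+0.000j on G[2,4]
R12: Y=0.1290+0.000j on G[0,4]
R13: Y=0.03115+0.000j on G[6,0]
R14: Y=0.8696+0.000j on G[5,3]
R15: Y=0.002519+0.000j on G[0,3]
R16: Y=0.001504+0.000j on G[2,0]
V1: row V5−V3=1.65, i_V1 at 5,3
I1: z[2]−=0.00372, z[6]+=0.00372
solve → V1=0.01897-0.02733j, V2=-0.01472+0.01412j, V3=-0.06574-0.3095j, V4=-0.002409+0.01403j, V5=1.584-0.3095j, V6=0.01964-0.02815j, V7=0.01499-0.02243j
aux → i_V1=-1.435-0.001746j

-0.002409+0.01403j V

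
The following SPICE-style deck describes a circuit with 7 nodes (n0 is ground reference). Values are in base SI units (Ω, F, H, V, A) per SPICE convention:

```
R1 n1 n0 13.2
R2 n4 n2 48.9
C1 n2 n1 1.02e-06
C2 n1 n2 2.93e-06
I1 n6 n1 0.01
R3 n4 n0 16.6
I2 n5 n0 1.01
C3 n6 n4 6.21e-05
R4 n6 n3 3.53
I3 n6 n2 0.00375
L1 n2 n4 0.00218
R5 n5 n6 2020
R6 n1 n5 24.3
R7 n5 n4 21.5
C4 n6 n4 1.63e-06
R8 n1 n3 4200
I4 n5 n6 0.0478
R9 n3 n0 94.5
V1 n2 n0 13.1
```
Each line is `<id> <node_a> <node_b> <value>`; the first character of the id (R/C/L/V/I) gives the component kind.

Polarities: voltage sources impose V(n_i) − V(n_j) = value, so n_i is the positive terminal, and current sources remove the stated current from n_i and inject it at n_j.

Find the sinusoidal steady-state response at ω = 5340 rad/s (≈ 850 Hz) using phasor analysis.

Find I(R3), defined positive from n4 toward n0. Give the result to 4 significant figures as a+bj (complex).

Apply KCL at each of the 6 non-ground nodes and solve the resulting linear system.
Node n1: branches {R1, C1, C2, I1, R6, R8} → V_1 = -3.920+1.953j
Node n2: branches {R2, C1, C2, I3, L1, V1} → V_2 = 13.10+0.000j
Node n3: branches {R4, R8, R9} → V_3 = 2.770-7.274j
Node n4: branches {R2, R3, C3, L1, R7, C4} → V_4 = 2.640-7.566j
Node n5: branches {I2, R5, R6, R7, I4} → V_5 = -12.42-3.123j
Node n6: branches {I1, C3, R4, I3, R5, C4, I4} → V_6 = 2.879-7.553j
Source currents: i(V1)=-0.9013+0.3848j

0.1590-0.4558j A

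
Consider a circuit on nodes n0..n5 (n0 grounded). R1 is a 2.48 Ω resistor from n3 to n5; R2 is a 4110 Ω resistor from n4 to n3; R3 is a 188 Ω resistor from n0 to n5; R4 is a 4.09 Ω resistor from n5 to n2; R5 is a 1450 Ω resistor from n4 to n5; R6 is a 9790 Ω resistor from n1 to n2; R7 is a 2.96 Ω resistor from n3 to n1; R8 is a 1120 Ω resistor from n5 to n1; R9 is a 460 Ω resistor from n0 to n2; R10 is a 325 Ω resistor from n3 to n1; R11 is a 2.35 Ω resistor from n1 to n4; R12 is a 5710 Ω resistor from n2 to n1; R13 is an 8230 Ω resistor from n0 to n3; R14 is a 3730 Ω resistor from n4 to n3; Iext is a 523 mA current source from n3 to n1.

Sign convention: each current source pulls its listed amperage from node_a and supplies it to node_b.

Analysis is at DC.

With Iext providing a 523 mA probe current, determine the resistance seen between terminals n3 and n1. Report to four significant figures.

Apply KCL at each of the 5 non-ground nodes and solve the resulting linear system.
Node n1: branches {R6, R7, R8, R10, R11, R12, Iext} → V_1 = 1.516
Node n2: branches {R4, R6, R9, R12} → V_2 = 0.001330
Node n3: branches {R1, R2, R7, R10, R13, R14, Iext} → V_3 = -0.007360
Node n4: branches {R2, R5, R11, R14} → V_4 = 1.512
Node n5: branches {R1, R3, R4, R5, R8} → V_5 = -0.0003756

R_eq = 2.913 Ω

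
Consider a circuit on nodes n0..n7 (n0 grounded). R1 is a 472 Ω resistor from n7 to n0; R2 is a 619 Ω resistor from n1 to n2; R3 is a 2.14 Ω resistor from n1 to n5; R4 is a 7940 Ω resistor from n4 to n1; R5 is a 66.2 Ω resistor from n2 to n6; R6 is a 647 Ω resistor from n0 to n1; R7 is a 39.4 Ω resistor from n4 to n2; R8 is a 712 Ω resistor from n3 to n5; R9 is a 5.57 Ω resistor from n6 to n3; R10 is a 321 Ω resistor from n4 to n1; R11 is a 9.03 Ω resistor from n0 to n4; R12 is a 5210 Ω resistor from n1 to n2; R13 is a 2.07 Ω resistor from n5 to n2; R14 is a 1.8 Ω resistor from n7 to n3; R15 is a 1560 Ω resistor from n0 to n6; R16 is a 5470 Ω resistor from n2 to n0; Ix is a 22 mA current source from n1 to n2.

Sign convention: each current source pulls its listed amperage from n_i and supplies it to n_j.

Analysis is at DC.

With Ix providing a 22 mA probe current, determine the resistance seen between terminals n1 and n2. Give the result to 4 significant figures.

Apply KCL at each of the 7 non-ground nodes and solve the resulting linear system.
Node n1: branches {R2, R3, R4, R6, R10, R12, Ix} → V_1 = -0.07605
Node n2: branches {R2, R5, R7, R12, R13, R16, Ix} → V_2 = 0.01422
Node n3: branches {R8, R9, R14} → V_3 = 0.008627
Node n4: branches {R4, R7, R10, R11} → V_4 = 0.0008213
Node n5: branches {R3, R8, R13} → V_5 = -0.03011
Node n6: branches {R5, R9, R15} → V_6 = 0.009032
Node n7: branches {R1, R14} → V_7 = 0.008595

R_eq = 4.103 Ω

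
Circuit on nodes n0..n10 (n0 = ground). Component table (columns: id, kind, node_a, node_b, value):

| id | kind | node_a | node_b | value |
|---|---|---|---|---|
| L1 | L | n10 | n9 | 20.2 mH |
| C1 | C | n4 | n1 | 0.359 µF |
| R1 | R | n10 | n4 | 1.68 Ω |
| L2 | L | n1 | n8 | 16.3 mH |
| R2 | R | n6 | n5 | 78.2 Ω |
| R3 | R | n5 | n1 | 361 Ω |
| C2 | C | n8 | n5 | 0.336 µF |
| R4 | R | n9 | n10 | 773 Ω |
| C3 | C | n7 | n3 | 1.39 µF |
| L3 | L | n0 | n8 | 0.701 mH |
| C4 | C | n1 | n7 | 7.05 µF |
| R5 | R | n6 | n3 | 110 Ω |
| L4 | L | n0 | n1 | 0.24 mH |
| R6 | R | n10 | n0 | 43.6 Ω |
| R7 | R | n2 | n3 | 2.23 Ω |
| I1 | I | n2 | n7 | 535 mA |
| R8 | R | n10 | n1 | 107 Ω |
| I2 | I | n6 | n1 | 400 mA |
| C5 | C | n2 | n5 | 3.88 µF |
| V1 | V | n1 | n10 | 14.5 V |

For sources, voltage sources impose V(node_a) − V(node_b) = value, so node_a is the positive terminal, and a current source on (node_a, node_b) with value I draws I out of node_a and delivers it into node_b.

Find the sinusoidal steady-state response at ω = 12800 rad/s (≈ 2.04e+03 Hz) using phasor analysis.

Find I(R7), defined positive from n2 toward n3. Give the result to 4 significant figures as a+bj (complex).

MNA unknowns: 10 node voltages V₁..V_10 plus 1 source current (V1)
L1: Y=0.000-0.003868j on G[10,9]
C1: Y=0.000+0.004595j on G[4,1]
R1: Y=0.5952+0.000j on G[10,4]
L2: Y=0.000-0.004793j on G[1,8]
R2: Y=0.01279+0.000j on G[6,5]
R3: Y=0.002770+0.000j on G[5,1]
C2: Y=0.000+0.004301j on G[8,5]
R4: Y=0.001294+0.000j on G[9,10]
C3: Y=0.000+0.01779j on G[7,3]
L3: Y=0.000-0.1114j on G[0,8]
C4: Y=0.000+0.09024j on G[1,7]
R5: Y=0.009091+0.000j on G[6,3]
L4: Y=0.000-0.3255j on G[0,1]
R6: Y=0.02294+0.000j on G[10,0]
R7: Y=0.4484+0.000j on G[2,3]
I1: z[2]−=0.535, z[7]+=0.535
R8: Y=0.009346+0.000j on G[10,1]
I2: z[6]−=0.4, z[1]+=0.4
C5: Y=0.000+0.04966j on G[2,5]
V1: row V1−V10=14.5, i_V1 at 1,10
solve → V1=0.003097+1.574j, V2=-6.592+43.73j, V3=-5.396+43.90j, V4=-14.50+1.686j, V5=-8.191+43.75j, V6=-25.31+43.81j, V7=-0.8862+3.593j, V8=0.3148-1.613j, V9=-14.50+1.574j, V10=-14.50+1.574j
aux → i_V1=-0.4685-0.03053j

-0.5361-0.07943j A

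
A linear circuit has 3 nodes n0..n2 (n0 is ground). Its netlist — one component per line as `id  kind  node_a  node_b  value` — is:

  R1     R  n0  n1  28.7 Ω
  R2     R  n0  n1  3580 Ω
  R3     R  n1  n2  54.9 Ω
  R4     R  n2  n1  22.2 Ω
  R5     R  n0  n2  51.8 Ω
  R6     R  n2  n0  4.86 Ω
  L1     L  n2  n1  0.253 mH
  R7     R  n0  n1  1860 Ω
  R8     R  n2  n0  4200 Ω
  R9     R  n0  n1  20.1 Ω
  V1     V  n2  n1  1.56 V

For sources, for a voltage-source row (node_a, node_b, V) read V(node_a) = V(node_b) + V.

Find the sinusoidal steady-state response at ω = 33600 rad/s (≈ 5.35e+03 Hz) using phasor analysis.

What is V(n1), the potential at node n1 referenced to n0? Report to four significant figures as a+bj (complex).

-1.131+0.000j V

Apply KCL at each of the 2 non-ground nodes and solve the resulting linear system.
Node n1: branches {R1, R2, R3, R4, L1, R7, R9, V1} → V_1 = -1.131+0.000j
Node n2: branches {R3, R4, R5, R6, L1, R8, V1} → V_2 = 0.4288+0.000j
Source currents: i(V1)=-0.1953+0.1835j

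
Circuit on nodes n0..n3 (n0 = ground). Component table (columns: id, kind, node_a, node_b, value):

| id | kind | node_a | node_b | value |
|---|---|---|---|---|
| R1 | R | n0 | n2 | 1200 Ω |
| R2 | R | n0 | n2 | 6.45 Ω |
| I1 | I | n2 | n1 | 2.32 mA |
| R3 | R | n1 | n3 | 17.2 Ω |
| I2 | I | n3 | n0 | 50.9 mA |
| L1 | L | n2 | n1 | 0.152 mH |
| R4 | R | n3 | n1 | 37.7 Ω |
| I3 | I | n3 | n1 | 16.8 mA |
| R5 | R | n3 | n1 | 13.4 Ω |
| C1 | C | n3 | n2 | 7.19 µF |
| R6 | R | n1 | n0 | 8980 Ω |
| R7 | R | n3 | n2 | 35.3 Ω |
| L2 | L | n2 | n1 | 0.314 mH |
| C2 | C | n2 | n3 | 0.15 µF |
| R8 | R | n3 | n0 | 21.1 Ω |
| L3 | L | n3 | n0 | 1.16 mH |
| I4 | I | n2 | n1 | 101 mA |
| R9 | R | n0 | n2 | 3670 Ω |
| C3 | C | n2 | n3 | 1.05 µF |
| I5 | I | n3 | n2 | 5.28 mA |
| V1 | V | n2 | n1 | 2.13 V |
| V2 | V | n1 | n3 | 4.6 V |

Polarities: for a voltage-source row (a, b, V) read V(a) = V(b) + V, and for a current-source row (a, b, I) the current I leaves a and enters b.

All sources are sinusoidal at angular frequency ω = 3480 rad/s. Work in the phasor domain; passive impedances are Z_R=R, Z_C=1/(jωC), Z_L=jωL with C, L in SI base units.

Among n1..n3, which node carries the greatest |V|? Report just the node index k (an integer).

2

Apply KCL at each of the 3 non-ground nodes and solve the resulting linear system.
Node n1: branches {I1, R3, L1, R4, I3, R5, R6, L2, I4, V1, V2} → V_1 = 2.417-2.655j
Node n2: branches {R1, R2, I1, L1, C1, R7, L2, C2, I4, R9, C3, I5, V1} → V_2 = 4.547-2.655j
Node n3: branches {R3, I2, R4, I3, R5, C1, R7, C2, R8, L3, C3, I5, V2} → V_3 = -2.183-2.655j
Source currents: i(V1)=-0.9987+6.194j, i(V2)=-1.612+0.2184j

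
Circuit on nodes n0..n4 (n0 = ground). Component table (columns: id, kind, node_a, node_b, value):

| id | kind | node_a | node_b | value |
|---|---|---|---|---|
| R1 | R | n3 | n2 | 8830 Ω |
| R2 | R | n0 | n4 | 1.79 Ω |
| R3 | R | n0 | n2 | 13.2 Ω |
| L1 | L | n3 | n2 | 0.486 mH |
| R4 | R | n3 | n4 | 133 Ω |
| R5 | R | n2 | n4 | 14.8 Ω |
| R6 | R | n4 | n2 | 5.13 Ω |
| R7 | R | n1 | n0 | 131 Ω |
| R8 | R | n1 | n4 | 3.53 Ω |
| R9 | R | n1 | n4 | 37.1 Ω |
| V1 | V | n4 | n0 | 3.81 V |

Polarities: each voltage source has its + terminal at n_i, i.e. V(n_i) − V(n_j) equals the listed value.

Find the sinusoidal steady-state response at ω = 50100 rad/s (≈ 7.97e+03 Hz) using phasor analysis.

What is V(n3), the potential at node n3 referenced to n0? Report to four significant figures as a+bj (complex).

MNA unknowns: 4 node voltages V₁..V_4 plus 1 source current (V1)
R1: Y=0.0001133+0.000j on G[3,2]
R2: Y=0.5587+0.000j on G[0,4]
R3: Y=0.07576+0.000j on G[0,2]
L1: Y=0.000-0.04107j on G[3,2]
R4: Y=0.007519+0.000j on G[3,4]
R5: Y=0.06757+0.000j on G[2,4]
R6: Y=0.1949+0.000j on G[4,2]
R7: Y=0.007634+0.000j on G[1,0]
R8: Y=0.2833+0.000j on G[1,4]
R9: Y=0.02695+0.000j on G[1,4]
V1: row V4−V0=3.81, i_V1 at 4,0
solve → V1=3.719+0.000j, V2=2.975-0.003217j, V3=3.002+0.1447j, V4=3.810+0.000j
aux → i_V1=-2.382+0.0002437j

3.002+0.1447j V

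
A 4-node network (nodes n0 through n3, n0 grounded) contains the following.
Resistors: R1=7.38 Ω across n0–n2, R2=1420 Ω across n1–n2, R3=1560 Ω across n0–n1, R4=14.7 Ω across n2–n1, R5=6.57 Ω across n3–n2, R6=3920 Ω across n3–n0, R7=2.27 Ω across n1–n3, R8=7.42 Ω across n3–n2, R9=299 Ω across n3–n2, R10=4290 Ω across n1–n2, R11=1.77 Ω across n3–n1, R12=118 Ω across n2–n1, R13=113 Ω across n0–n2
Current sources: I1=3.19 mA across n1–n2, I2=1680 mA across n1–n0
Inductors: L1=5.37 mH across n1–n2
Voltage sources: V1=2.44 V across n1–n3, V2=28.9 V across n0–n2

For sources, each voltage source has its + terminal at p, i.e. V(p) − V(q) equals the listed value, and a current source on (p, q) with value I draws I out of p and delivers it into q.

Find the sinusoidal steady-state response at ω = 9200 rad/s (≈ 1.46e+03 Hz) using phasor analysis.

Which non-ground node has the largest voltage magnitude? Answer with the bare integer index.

3

Apply KCL at each of the 3 non-ground nodes and solve the resulting linear system.
Node n1: branches {I1, R2, R3, R4, I2, R7, L1, R10, R11, R12, V1} → V_1 = -31.46-0.1408j
Node n2: branches {R1, I1, R2, R4, R5, L1, R8, R9, R10, R12, R13, V2} → V_2 = -28.90+0.000j
Node n3: branches {R5, R6, R7, R8, R9, R11, V1} → V_3 = -33.90-0.1408j
Source currents: i(V1)=-3.915-0.04092j, i(V2)=-2.521-0.0001262j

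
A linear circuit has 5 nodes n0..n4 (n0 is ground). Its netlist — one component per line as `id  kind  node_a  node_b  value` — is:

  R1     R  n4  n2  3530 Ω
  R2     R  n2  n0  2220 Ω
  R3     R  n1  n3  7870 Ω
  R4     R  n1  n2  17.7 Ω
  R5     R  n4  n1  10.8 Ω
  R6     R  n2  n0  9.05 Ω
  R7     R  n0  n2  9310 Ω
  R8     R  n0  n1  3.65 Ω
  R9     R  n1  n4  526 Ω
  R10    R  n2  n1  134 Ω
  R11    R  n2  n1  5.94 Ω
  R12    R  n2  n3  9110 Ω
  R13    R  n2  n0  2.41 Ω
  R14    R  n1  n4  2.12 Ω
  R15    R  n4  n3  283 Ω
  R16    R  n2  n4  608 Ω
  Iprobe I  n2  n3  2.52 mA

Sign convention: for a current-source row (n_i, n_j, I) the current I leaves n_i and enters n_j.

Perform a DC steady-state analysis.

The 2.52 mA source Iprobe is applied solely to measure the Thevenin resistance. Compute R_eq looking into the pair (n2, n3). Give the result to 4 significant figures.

R_eq = 269.0 Ω

MNA unknowns: 4 node voltages V₁..V_4
R1: Y=0.0002833 on G[4,2]
R2: Y=0.0004505 on G[2,0]
R3: Y=0.0001271 on G[1,3]
R4: Y=0.05650 on G[1,2]
R5: Y=0.09259 on G[4,1]
R6: Y=0.1105 on G[2,0]
R7: Y=0.0001074 on G[0,2]
R8: Y=0.2740 on G[0,1]
R9: Y=0.001901 on G[1,4]
R10: Y=0.007463 on G[2,1]
R11: Y=0.1684 on G[2,1]
R12: Y=0.0001098 on G[2,3]
R13: Y=0.4149 on G[2,0]
R14: Y=0.4717 on G[1,4]
R15: Y=0.003534 on G[4,3]
R16: Y=0.001645 on G[2,4]
Iprobe: z[2]−=0.00252, z[3]+=0.00252
solve → V1=0.003868, V2=-0.002015, V3=0.6759, V4=0.008002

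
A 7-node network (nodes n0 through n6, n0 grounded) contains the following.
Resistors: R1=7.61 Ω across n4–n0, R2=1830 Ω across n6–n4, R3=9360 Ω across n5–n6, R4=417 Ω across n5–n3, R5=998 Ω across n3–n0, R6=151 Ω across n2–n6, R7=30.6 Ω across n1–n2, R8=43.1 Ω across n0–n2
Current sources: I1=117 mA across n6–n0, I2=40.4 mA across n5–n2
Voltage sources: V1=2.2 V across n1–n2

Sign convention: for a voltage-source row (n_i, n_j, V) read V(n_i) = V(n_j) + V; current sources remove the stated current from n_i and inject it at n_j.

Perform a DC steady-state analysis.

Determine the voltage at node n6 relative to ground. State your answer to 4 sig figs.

-19.58 V

Element admittances at DC:
  Y(R1) = 0.1314 S between n4,n0
  I1: injects 0.117 A into n0 (from n6)
  Y(R2) = 0.0005464 S between n6,n4
  Y(R3) = 0.0001068 S between n5,n6
  Y(R4) = 0.002398 S between n5,n3
  I2: injects 0.0404 A into n2 (from n5)
  Y(R5) = 0.001002 S between n3,n0
  Y(R6) = 0.006623 S between n2,n6
  Y(R7) = 0.03268 S between n1,n2
  Y(R8) = 0.02320 S between n0,n2
  V1: constraint V(n1)−V(n2) = 2.2
Assemble and solve the 7×7 MNA system:
  V(n1)=-0.7926  V(n2)=-2.993  V(n3)=-36.84  V(n4)=-0.08108  V(n5)=-52.23  V(n6)=-19.58
  i(V1)=-0.07190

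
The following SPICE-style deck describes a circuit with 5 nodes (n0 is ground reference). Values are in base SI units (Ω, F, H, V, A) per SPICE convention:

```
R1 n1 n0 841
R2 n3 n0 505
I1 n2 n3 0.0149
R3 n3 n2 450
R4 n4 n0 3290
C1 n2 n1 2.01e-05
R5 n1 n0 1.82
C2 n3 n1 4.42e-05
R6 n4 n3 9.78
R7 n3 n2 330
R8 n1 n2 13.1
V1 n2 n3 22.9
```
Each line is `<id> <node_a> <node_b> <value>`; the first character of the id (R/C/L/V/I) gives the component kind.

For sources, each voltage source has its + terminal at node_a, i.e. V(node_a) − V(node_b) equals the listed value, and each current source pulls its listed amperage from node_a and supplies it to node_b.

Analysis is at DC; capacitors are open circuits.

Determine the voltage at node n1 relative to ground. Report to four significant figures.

0.09183 V

Apply KCL at each of the 4 non-ground nodes and solve the resulting linear system.
Node n1: branches {R1, C1, R5, C2, R8} → V_1 = 0.09183
Node n2: branches {I1, R3, C1, R7, R8, V1} → V_2 = 0.7542
Node n3: branches {R2, I1, R3, C2, R6, R7, V1} → V_3 = -22.15
Node n4: branches {R4, R6} → V_4 = -22.08
Source currents: i(V1)=-0.1857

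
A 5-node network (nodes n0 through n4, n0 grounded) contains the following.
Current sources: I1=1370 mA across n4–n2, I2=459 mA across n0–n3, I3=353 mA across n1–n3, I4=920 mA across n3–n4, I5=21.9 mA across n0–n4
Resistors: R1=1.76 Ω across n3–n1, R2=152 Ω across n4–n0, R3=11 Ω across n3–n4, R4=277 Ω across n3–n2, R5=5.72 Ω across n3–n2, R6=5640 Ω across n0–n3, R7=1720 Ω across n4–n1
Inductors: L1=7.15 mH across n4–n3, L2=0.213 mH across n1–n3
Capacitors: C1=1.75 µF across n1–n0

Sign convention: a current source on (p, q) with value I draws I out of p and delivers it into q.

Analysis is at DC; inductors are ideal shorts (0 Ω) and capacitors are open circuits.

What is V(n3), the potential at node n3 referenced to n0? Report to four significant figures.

71.18 V

Apply KCL at each of the 4 non-ground nodes and solve the resulting linear system.
Node n1: branches {R1, I3, L2, C1, R7} → V_1 = 71.18
Node n2: branches {I1, R4, R5} → V_2 = 78.86
Node n3: branches {R1, L1, I2, I3, R3, I4, R4, R5, L2, R6} → V_3 = 71.18
Node n4: branches {I1, L1, R2, R3, I4, R7, I5} → V_4 = 71.18
Source currents: i(L1)=-0.8964, i(L2)=-0.3530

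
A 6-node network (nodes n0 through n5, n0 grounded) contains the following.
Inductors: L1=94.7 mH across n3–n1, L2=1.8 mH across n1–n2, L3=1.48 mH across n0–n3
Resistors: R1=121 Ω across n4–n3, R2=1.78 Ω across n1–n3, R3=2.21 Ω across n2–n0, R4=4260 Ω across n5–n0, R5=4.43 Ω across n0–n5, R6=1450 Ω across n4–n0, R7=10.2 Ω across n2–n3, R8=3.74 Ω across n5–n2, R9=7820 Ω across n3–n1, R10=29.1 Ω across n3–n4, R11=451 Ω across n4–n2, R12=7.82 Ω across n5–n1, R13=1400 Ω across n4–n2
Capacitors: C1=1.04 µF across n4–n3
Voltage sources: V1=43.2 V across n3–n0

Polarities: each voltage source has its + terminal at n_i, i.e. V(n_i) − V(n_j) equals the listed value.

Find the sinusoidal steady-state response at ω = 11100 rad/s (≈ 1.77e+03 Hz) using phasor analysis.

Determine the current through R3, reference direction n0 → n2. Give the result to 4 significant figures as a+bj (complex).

MNA unknowns: 5 node voltages V₁..V_5 plus 1 source current (V1)
L1: Y=0.000-0.0009513j on G[3,1]
R1: Y=0.008264+0.000j on G[4,3]
R2: Y=0.5618+0.000j on G[1,3]
R3: Y=0.4525+0.000j on G[2,0]
R4: Y=0.0002347+0.000j on G[5,0]
C1: Y=0.000+0.01154j on G[4,3]
R5: Y=0.2257+0.000j on G[0,5]
R6: Y=0.0006897+0.000j on G[4,0]
R7: Y=0.09804+0.000j on G[2,3]
R8: Y=0.2674+0.000j on G[5,2]
L2: Y=0.000-0.05005j on G[1,2]
R9: Y=0.0001279+0.000j on G[3,1]
L3: Y=0.000-0.06087j on G[0,3]
R10: Y=0.03436+0.000j on G[3,4]
R11: Y=0.002217+0.000j on G[4,2]
R12: Y=0.1279+0.000j on G[5,1]
R13: Y=0.0007143+0.000j on G[4,2]
V1: row V3−V0=43.2, i_V1 at 3,0
solve → V1=37.08+1.934j, V2=9.327-1.815j, V3=43.20+0.000j, V4=40.55+0.5476j, V5=11.65-0.3830j
aux → i_V1=-6.880+3.537j

-4.220+0.8212j A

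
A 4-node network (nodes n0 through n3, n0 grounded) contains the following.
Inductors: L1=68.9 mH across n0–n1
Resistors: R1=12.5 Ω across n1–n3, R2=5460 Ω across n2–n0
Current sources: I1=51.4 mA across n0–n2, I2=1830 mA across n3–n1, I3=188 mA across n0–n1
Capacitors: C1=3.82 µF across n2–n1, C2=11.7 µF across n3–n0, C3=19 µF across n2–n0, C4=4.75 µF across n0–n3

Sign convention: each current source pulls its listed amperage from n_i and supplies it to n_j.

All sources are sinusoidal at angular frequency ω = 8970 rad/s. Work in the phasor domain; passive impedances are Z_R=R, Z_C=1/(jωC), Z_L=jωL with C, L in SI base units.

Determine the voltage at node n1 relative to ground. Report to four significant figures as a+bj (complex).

Apply KCL at each of the 3 non-ground nodes and solve the resulting linear system.
Node n1: branches {L1, R1, C1, I2, I3} → V_1 = 19.52-6.680j
Node n2: branches {R2, I1, C1, C3} → V_2 = 3.269-1.366j
Node n3: branches {R1, C2, C4, I2} → V_3 = -3.560-0.1133j

19.52-6.680j V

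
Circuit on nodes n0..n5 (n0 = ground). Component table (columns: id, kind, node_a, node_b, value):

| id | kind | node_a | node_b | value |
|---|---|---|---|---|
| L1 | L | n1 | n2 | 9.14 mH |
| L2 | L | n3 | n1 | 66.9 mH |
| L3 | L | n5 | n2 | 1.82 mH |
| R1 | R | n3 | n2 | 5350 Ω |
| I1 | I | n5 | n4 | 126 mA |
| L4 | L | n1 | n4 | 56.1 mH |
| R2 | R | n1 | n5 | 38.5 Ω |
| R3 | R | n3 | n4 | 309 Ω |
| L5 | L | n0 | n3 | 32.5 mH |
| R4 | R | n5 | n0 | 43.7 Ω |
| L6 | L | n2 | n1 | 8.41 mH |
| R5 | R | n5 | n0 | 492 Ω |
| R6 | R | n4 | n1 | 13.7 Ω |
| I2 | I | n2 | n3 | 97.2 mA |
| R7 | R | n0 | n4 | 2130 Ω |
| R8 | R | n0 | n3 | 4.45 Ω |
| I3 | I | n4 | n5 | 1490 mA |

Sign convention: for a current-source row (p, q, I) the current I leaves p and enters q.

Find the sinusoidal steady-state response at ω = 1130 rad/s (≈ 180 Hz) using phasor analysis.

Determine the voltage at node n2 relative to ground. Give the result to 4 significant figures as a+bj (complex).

1.513-0.9335j V

Element admittances at ω=1130 rad/s:
  Y(L1) = 0.000-0.09682j S between n1,n2
  Y(L2) = 0.000-0.01323j S between n3,n1
  Y(L3) = 0.000-0.4862j S between n5,n2
  Y(R1) = 0.0001869+0.000j S between n3,n2
  I1: injects 0.126 A into n4 (from n5)
  Y(L4) = 0.000-0.01577j S between n1,n4
  Y(R2) = 0.02597+0.000j S between n1,n5
  Y(R3) = 0.003236+0.000j S between n3,n4
  Y(L5) = 0.000-0.02723j S between n0,n3
  Y(R4) = 0.02288+0.000j S between n5,n0
  Y(L6) = 0.000-0.1052j S between n2,n1
  Y(R5) = 0.002033+0.000j S between n5,n0
  Y(R6) = 0.07299+0.000j S between n4,n1
  I2: injects 0.0972 A into n3 (from n2)
  Y(R7) = 0.0004695+0.000j S between n0,n4
  Y(R8) = 0.2247+0.000j S between n0,n3
  I3: injects 1.49 A into n5 (from n4)
Assemble and solve the 5×5 MNA system:
  V(n1)=0.2302-6.716j  V(n2)=1.513-0.9335j  V(n3)=-0.1692-0.1849j  V(n4)=-16.91-9.925j  V(n5)=2.047+1.670j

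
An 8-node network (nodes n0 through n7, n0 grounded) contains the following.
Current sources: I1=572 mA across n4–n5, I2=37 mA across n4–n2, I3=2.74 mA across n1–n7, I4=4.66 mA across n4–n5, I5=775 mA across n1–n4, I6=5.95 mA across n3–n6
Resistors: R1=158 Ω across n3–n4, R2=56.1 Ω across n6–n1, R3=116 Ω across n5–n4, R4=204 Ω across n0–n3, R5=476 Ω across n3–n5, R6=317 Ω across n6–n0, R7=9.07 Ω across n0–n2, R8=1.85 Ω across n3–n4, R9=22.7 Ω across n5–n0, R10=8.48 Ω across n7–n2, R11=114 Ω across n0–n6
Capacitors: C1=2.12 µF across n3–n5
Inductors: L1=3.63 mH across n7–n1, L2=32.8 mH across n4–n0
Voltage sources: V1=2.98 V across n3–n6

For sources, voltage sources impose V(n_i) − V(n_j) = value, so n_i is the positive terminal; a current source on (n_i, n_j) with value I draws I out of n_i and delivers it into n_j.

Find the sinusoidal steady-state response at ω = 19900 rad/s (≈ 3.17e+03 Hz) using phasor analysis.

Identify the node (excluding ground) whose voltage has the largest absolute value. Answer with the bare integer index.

1

Apply KCL at each of the 7 non-ground nodes and solve the resulting linear system.
Node n1: branches {R2, I3, L1, I5} → V_1 = -27.44-19.08j
Node n2: branches {I2, R7, R10} → V_2 = -2.703+2.749j
Node n3: branches {R1, R4, C1, R5, R8, I6, V1} → V_3 = 0.2232-2.073j
Node n4: branches {I1, I2, R1, R3, I4, I5, R8, L2} → V_4 = 0.6334-2.134j
Node n5: branches {I1, R3, C1, R5, I4, R9} → V_5 = 7.561-6.067j
Node n6: branches {R2, R6, R11, I6, V1} → V_6 = -2.757-2.073j
Node n7: branches {I3, L1, R10} → V_7 = -5.544+5.320j
Source currents: i(V1)=0.4012+0.2784j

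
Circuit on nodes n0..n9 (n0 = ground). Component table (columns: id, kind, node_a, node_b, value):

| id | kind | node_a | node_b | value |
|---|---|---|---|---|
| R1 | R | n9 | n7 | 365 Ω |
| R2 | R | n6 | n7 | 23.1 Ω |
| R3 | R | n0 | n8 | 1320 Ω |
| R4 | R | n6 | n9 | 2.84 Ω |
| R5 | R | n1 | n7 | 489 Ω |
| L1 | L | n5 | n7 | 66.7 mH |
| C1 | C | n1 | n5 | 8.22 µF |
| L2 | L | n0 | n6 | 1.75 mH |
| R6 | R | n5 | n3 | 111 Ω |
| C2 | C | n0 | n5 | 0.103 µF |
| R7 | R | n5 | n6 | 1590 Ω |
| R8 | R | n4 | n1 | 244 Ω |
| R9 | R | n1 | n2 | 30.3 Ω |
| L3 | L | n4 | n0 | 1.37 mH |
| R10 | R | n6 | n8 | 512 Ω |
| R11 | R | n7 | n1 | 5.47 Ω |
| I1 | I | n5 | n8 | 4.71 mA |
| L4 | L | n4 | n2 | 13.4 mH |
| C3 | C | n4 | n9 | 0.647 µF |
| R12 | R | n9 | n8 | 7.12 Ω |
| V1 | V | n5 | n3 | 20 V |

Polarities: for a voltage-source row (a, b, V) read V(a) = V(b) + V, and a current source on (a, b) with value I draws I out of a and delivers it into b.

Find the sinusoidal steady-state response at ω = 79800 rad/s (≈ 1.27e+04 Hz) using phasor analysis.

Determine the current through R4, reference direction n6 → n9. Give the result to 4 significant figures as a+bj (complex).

MNA unknowns: 9 node voltages V₁..V_9 plus 1 source current (V1)
R1: Y=0.002740+0.000j on G[9,7]
R2: Y=0.04329+0.000j on G[6,7]
R3: Y=0.0007576+0.000j on G[0,8]
R4: Y=0.3521+0.000j on G[6,9]
R5: Y=0.002045+0.000j on G[1,7]
L1: Y=0.000-0.0001879j on G[5,7]
C1: Y=0.000+0.6560j on G[1,5]
L2: Y=0.000-0.007161j on G[0,6]
R6: Y=0.009009+0.000j on G[5,3]
C2: Y=0.000+0.008219j on G[0,5]
R7: Y=0.0006289+0.000j on G[5,6]
R8: Y=0.004098+0.000j on G[4,1]
R9: Y=0.03300+0.000j on G[1,2]
L3: Y=0.000-0.009147j on G[4,0]
R10: Y=0.001953+0.000j on G[6,8]
R11: Y=0.1828+0.000j on G[7,1]
I1: z[5]−=0.00471, z[8]+=0.00471
L4: Y=0.000-0.0009352j on G[4,2]
C3: Y=0.000+0.05163j on G[4,9]
R12: Y=0.1404+0.000j on G[9,8]
V1: row V5−V3=20, i_V1 at 5,3
solve → V1=-0.1906+0.06838j, V2=-0.1912+0.06565j, V3=-20.19+0.07454j, V4=-0.09481+0.04579j, V5=-0.1883+0.07454j, V6=-0.09184+0.03219j, V7=-0.1708+0.06116j, V8=-0.04836+0.03029j, V9=-0.08155+0.03043j
aux → i_V1=-0.1802+0.000j

-0.003624+0.0006195j A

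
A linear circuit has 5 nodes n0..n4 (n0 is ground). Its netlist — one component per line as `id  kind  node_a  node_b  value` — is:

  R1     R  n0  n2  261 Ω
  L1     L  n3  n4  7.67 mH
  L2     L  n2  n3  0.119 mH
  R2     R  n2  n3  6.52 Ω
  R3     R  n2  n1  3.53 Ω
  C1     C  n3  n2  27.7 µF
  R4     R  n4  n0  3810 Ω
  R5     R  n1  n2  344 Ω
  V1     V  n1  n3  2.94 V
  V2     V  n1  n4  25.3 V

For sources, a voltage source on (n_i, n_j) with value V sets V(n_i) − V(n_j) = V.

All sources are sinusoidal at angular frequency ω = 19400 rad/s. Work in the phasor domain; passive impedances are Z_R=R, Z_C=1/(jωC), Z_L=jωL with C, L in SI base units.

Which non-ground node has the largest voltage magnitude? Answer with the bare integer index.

Apply KCL at each of the 4 non-ground nodes and solve the resulting linear system.
Node n1: branches {R3, R5, V1, V2} → V_1 = 2.689+0.3991j
Node n2: branches {R1, L2, R2, R3, C1, R5} → V_2 = 1.549-0.02734j
Node n3: branches {L1, L2, R2, C1, V1} → V_3 = -0.2507+0.3991j
Node n4: branches {L1, R4, V2} → V_4 = -22.61+0.3991j
Source currents: i(V1)=-0.3204-0.2724j, i(V2)=-0.005935+0.1504j

4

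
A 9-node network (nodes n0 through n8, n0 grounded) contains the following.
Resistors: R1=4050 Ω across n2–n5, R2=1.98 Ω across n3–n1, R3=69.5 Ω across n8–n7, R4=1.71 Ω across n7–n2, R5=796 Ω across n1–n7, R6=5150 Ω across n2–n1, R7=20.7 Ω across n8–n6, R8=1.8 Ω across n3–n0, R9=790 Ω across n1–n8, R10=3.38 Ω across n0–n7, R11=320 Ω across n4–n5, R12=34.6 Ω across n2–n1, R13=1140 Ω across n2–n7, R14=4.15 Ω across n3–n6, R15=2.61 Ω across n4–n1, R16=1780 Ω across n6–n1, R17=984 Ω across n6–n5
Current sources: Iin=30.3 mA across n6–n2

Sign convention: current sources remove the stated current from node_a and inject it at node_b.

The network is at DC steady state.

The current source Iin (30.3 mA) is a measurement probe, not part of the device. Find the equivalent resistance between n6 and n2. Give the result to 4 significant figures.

Element admittances at DC:
  Y(R1) = 0.0002469 S between n2,n5
  Y(R2) = 0.5051 S between n3,n1
  Y(R3) = 0.01439 S between n8,n7
  Y(R4) = 0.5848 S between n7,n2
  Y(R5) = 0.001256 S between n1,n7
  Y(R6) = 0.0001942 S between n2,n1
  Y(R7) = 0.04831 S between n8,n6
  Y(R8) = 0.5556 S between n3,n0
  Y(R9) = 0.001266 S between n1,n8
  Y(R10) = 0.2959 S between n0,n7
  Y(R11) = 0.003125 S between n4,n5
  Y(R12) = 0.02890 S between n2,n1
  Y(R13) = 0.0008772 S between n2,n7
  Y(R14) = 0.2410 S between n3,n6
  Y(R15) = 0.3831 S between n4,n1
  Y(R16) = 0.0005618 S between n6,n1
  Y(R17) = 0.001016 S between n6,n5
  Iin: injects 0.0303 A into n2 (from n6)
Assemble and solve the 8×8 MNA system:
  V(n1)=-0.03274  V(n2)=0.1219  V(n3)=-0.04149  V(n4)=-0.03290  V(n5)=-0.05258  V(n6)=-0.1555  V(n7)=0.07791  V(n8)=-0.1006

R_eq = 9.155 Ω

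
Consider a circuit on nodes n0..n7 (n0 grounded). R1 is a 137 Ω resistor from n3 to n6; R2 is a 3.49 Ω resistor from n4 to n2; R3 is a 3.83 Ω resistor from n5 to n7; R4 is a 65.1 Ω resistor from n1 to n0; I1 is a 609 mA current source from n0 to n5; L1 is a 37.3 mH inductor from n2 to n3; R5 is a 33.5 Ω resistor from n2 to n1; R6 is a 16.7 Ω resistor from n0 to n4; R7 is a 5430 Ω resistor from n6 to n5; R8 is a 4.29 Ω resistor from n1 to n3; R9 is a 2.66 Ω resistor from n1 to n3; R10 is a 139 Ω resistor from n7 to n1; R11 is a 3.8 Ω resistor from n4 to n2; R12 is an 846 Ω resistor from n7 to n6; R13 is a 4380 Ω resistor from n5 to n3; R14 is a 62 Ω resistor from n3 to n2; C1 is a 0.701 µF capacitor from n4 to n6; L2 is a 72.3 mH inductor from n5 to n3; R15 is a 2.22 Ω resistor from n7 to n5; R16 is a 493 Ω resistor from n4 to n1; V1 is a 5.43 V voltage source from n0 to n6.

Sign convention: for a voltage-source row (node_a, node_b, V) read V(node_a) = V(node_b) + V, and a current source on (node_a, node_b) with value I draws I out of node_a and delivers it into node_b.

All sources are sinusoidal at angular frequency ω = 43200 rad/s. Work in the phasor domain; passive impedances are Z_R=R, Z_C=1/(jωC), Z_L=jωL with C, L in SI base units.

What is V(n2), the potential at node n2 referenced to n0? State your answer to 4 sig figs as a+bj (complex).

Element admittances at ω=43200 rad/s:
  Y(R1) = 0.007299+0.000j S between n3,n6
  Y(R2) = 0.2865+0.000j S between n4,n2
  Y(R3) = 0.2611+0.000j S between n5,n7
  Y(R4) = 0.01536+0.000j S between n1,n0
  I1: injects 0.609 A into n5 (from n0)
  Y(L1) = 0.000-0.0006206j S between n2,n3
  Y(R5) = 0.02985+0.000j S between n2,n1
  Y(R6) = 0.05988+0.000j S between n0,n4
  Y(R7) = 0.0001842+0.000j S between n6,n5
  Y(R8) = 0.2331+0.000j S between n1,n3
  Y(R9) = 0.3759+0.000j S between n1,n3
  Y(R10) = 0.007194+0.000j S between n7,n1
  Y(R11) = 0.2632+0.000j S between n4,n2
  Y(R12) = 0.001182+0.000j S between n7,n6
  Y(R13) = 0.0002283+0.000j S between n5,n3
  Y(R14) = 0.01613+0.000j S between n3,n2
  Y(C1) = 0.000+0.03028j S between n4,n6
  Y(L2) = 0.000-0.0003202j S between n5,n3
  Y(R15) = 0.4505+0.000j S between n7,n5
  Y(R16) = 0.002028+0.000j S between n4,n1
  V1: constraint V(n0)−V(n6) = 5.43
Assemble and solve the 8×8 MNA system:
  V(n1)=8.713-2.155j  V(n2)=3.172-3.232j  V(n3)=8.433-2.185j  V(n4)=2.716-3.316j  V(n5)=76.47+0.6862j  V(n6)=-5.430+0.000j  V(n7)=75.66+0.6566j
  i(V1)=-0.3125-0.2316j

3.172-3.232j V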